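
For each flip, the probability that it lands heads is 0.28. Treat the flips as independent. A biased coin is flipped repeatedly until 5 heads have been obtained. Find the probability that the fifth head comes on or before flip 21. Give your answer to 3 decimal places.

Finishing within 21 flips ⇔ at least 5 successes in the first 21. With X ~ Binomial(21, 0.28), P(Y ≤ 21) = 1 − P(X ≤ 4).
  k=0: C(21,0)·0.28^0·0.72^21 = 0.00101
  k=1: C(21,1)·0.28^1·0.72^20 = 0.00824
  k=2: C(21,2)·0.28^2·0.72^19 = 0.03205
  k=3: C(21,3)·0.28^3·0.72^18 = 0.07894
  k=4: C(21,4)·0.28^4·0.72^17 = 0.13815
1 − 0.25839 = 0.74161

0.742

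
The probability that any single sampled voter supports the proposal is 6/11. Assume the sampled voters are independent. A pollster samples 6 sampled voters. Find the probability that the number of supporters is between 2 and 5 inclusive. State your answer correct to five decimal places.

X ~ Binomial(6, 0.545455); P(2 ≤ X ≤ 5) = Σ C(6,k) p^k (1−p)^(6−k) over k:
  k=2: C(6,2)·0.545455^2·0.454545^4 = 0.1905100
  k=3: C(6,3)·0.545455^3·0.454545^3 = 0.3048159
  k=4: C(6,4)·0.545455^4·0.454545^2 = 0.2743343
  k=5: C(6,5)·0.545455^5·0.454545^1 = 0.1316805
Total = 0.9013407

0.90134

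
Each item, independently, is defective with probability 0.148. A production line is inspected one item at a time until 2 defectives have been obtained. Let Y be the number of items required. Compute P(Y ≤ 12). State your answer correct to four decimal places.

0.5487

Finishing within 12 items ⇔ at least 2 successes in the first 12. With X ~ Binomial(12, 0.148), P(Y ≤ 12) = 1 − P(X ≤ 1).
  k=0: C(12,0)·0.148^0·0.852^12 = 0.146310
  k=1: C(12,1)·0.148^1·0.852^11 = 0.304985
1 − 0.451295 = 0.548705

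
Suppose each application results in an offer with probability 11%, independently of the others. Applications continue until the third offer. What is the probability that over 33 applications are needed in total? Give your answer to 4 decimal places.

0.2809

Needing more than 33 applications ⇔ fewer than 3 successes in the first 33. With X ~ Binomial(33, 0.11), P(Y > 33) = P(X ≤ 2).
  k=0: C(33,0)·0.11^0·0.89^33 = 0.021373
  k=1: C(33,1)·0.11^1·0.89^32 = 0.087174
  k=2: C(33,2)·0.11^2·0.89^31 = 0.172389
P(X ≤ 2) = 0.280936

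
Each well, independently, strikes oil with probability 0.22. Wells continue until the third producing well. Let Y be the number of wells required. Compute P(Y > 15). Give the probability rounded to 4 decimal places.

Needing more than 15 wells ⇔ fewer than 3 successes in the first 15. With X ~ Binomial(15, 0.22), P(Y > 15) = P(X ≤ 2).
  k=0: C(15,0)·0.22^0·0.78^15 = 0.024067
  k=1: C(15,1)·0.22^1·0.78^14 = 0.101821
  k=2: C(15,2)·0.22^2·0.78^13 = 0.201032
P(X ≤ 2) = 0.326920

0.3269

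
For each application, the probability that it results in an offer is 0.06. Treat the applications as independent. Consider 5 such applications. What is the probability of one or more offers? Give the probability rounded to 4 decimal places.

0.2661

P(at least one) = 1 − P(none) = 1 − (1 − 0.06)^5
= 1 − 0.733904 = 0.266096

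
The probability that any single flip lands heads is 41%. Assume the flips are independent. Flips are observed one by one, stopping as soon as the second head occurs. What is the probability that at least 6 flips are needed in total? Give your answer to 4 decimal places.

Needing more than 5 flips ⇔ fewer than 2 successes in the first 5. With X ~ Binomial(5, 0.41), P(Y > 5) = P(X ≤ 1).
  k=0: C(5,0)·0.41^0·0.59^5 = 0.071492
  k=1: C(5,1)·0.41^1·0.59^4 = 0.248406
P(X ≤ 1) = 0.319898

0.3199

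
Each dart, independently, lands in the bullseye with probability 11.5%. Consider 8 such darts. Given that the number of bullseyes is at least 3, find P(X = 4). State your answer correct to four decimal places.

0.1376

X ~ Binomial(8, 0.115). Want P(X=4 | X≥3) = P(X=4) / P(X≥3).
P(X=4) = C(8,4)·0.115^4·0.885^4 = 0.007510
P(X≥3) = 1 − 0.376310 − 0.391193 − 0.177915 = 0.054582
Ratio = 0.007510 / 0.054582 = 0.137599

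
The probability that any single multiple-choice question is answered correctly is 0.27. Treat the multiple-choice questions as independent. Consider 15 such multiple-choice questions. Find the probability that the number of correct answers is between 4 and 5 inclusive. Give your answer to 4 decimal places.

X ~ Binomial(15, 0.27); P(4 ≤ X ≤ 5) = Σ C(15,k) p^k (1−p)^(15−k) over k:
  k=4: C(15,4)·0.27^4·0.73^11 = 0.227583
  k=5: C(15,5)·0.27^5·0.73^10 = 0.185184
Total = 0.412766

0.4128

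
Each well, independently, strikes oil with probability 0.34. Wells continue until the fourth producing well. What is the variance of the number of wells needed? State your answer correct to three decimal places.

Y = total wells until the fourth success; negative binomial with r=4, p=0.34.
Var(Y) = r(1−p)/p² = 4·0.66 / 0.34² = 22.83737

22.837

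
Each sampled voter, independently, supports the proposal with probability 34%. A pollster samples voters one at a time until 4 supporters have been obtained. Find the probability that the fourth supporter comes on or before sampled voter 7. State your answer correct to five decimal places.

Finishing within 7 sampled voters ⇔ at least 4 successes in the first 7. With X ~ Binomial(7, 0.34), P(Y ≤ 7) = 1 − P(X ≤ 3).
  k=0: C(7,0)·0.34^0·0.66^7 = 0.0545516
  k=1: C(7,1)·0.34^1·0.66^6 = 0.1967164
  k=2: C(7,2)·0.34^2·0.66^5 = 0.3040163
  k=3: C(7,3)·0.34^3·0.66^4 = 0.2610241
1 − 0.8163083 = 0.1836917

0.18369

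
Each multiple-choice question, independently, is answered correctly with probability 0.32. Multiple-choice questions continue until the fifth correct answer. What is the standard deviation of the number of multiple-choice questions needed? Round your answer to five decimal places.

Y = total multiple-choice questions until the fifth success; negative binomial with r=5, p=0.32.
SD(Y) = √[r(1−p)/p²] = √(33.2031250) = 5.7622153

5.76222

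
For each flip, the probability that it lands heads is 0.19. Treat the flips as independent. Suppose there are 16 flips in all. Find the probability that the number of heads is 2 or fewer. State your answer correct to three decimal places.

0.390

X ~ Binomial(16, 0.19); P(X ≤ 2) = Σ C(16,k) p^k (1−p)^(16−k) over k:
  k=0: C(16,0)·0.19^0·0.81^16 = 0.03434
  k=1: C(16,1)·0.19^1·0.81^15 = 0.12887
  k=2: C(16,2)·0.19^2·0.81^14 = 0.22671
Total = 0.38992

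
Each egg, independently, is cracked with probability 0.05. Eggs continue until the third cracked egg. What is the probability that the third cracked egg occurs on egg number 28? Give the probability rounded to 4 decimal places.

Y = trial on which the third success occurs; negative binomial, r=3, p=0.05.
P(Y=28) = C(27,2) · p^3 · (1−p)^25
= 351 · 0.000125 · 0.27739 = 0.012170

0.0122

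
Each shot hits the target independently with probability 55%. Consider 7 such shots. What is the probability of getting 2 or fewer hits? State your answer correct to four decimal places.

0.1529

X ~ Binomial(7, 0.55); P(X ≤ 2) = Σ C(7,k) p^k (1−p)^(7−k) over k:
  k=0: C(7,0)·0.55^0·0.45^7 = 0.003737
  k=1: C(7,1)·0.55^1·0.45^6 = 0.031969
  k=2: C(7,2)·0.55^2·0.45^5 = 0.117221
Total = 0.152928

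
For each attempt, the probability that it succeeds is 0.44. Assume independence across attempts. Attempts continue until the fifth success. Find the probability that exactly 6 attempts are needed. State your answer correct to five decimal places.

Y = trial on which the fifth success occurs; negative binomial, r=5, p=0.44.
P(Y=6) = C(5,4) · p^5 · (1−p)^1
= 5 · 0.016492 · 0.56 = 0.0461765

0.04618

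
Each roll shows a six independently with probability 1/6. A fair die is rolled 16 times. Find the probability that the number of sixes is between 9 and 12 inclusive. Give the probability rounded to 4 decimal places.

X ~ Binomial(16, 0.166667); P(9 ≤ X ≤ 12) = Σ C(16,k) p^k (1−p)^(16−k) over k:
  k=9: C(16,9)·0.166667^9·0.833333^7 = 0.000317
  k=10: C(16,10)·0.166667^10·0.833333^6 = 0.000044
  k=11: C(16,11)·0.166667^11·0.833333^5 = 0.000005
  k=12: C(16,12)·0.166667^12·0.833333^4 = 0.000000
Total = 0.000366

0.0004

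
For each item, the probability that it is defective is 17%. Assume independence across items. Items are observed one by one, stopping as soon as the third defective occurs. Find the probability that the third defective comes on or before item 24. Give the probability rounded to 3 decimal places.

0.800

Finishing within 24 items ⇔ at least 3 successes in the first 24. With X ~ Binomial(24, 0.17), P(Y ≤ 24) = 1 − P(X ≤ 2).
  k=0: C(24,0)·0.17^0·0.83^24 = 0.01143
  k=1: C(24,1)·0.17^1·0.83^23 = 0.05616
  k=2: C(24,2)·0.17^2·0.83^22 = 0.13229
1 − 0.19988 = 0.80012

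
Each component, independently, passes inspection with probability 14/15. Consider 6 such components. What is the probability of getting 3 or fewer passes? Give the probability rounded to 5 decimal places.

X ~ Binomial(6, 0.933333); P(X ≤ 3) = Σ C(6,k) p^k (1−p)^(6−k) over k:
  k=0: C(6,0)·0.933333^0·0.066667^6 = 0.0000001
  k=1: C(6,1)·0.933333^1·0.066667^5 = 0.0000074
  k=2: C(6,2)·0.933333^2·0.066667^4 = 0.0002581
  k=3: C(6,3)·0.933333^3·0.066667^3 = 0.0048180
Total = 0.0050836

0.00508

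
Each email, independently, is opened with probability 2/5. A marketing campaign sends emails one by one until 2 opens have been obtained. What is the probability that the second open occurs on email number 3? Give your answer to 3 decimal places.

Y = trial on which the second success occurs; negative binomial, r=2, p=0.40.
P(Y=3) = C(2,1) · p^2 · (1−p)^1
= 2 · 0.16 · 0.6 = 0.19200

0.192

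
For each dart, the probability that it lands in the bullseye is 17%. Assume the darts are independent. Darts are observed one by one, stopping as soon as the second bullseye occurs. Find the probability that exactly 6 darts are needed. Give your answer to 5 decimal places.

0.06858

Y = trial on which the second success occurs; negative binomial, r=2, p=0.17.
P(Y=6) = C(5,1) · p^2 · (1−p)^4
= 5 · 0.0289 · 0.47458 = 0.0685773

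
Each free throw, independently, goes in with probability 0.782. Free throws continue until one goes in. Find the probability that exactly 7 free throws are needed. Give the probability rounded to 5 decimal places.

Geometric (trials to first success), p = 0.782.
P(Y = 7) = (1−p)^6 · p = 0.00010733 · 0.782 = 0.0000839

0.00008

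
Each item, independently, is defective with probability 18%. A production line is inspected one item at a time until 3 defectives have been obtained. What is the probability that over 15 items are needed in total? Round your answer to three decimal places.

Needing more than 15 items ⇔ fewer than 3 successes in the first 15. With X ~ Binomial(15, 0.18), P(Y > 15) = P(X ≤ 2).
  k=0: C(15,0)·0.18^0·0.82^15 = 0.05096
  k=1: C(15,1)·0.18^1·0.82^14 = 0.16779
  k=2: C(15,2)·0.18^2·0.82^13 = 0.25782
P(X ≤ 2) = 0.47656

0.477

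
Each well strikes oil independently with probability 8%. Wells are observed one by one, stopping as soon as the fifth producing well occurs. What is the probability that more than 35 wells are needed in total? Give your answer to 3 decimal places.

0.856

Needing more than 35 wells ⇔ fewer than 5 successes in the first 35. With X ~ Binomial(35, 0.08), P(Y > 35) = P(X ≤ 4).
  k=0: C(35,0)·0.08^0·0.92^35 = 0.05402
  k=1: C(35,1)·0.08^1·0.92^34 = 0.16442
  k=2: C(35,2)·0.08^2·0.92^33 = 0.24305
  k=3: C(35,3)·0.08^3·0.92^32 = 0.23248
  k=4: C(35,4)·0.08^4·0.92^31 = 0.16173
P(X ≤ 4) = 0.85570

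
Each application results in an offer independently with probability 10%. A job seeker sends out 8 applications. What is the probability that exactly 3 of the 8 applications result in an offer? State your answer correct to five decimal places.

X ~ Binomial(n=8, p=0.10).
P(X=3) = C(8,3) · p^3 · (1−p)^5
= 56 · 0.001 · 0.59049 = 0.0330674

0.03307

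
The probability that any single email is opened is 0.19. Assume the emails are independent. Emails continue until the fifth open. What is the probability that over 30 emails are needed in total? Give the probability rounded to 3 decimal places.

Needing more than 30 emails ⇔ fewer than 5 successes in the first 30. With X ~ Binomial(30, 0.19), P(Y > 30) = P(X ≤ 4).
  k=0: C(30,0)·0.19^0·0.81^30 = 0.00180
  k=1: C(30,1)·0.19^1·0.81^29 = 0.01265
  k=2: C(30,2)·0.19^2·0.81^28 = 0.04301
  k=3: C(30,3)·0.19^3·0.81^27 = 0.09416
  k=4: C(30,4)·0.19^4·0.81^26 = 0.14909
P(X ≤ 4) = 0.30071

0.301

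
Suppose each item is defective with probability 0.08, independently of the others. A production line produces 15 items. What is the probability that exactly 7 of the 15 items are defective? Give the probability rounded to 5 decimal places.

X ~ Binomial(n=15, p=0.08).
P(X=7) = C(15,7) · p^7 · (1−p)^8
= 6435 · 2.0972e-08 · 0.51322 = 0.0000693

0.00007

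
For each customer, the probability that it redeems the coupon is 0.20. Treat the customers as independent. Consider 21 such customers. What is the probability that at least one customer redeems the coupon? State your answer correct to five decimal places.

0.99078

P(at least one) = 1 − P(none) = 1 − (1 − 0.20)^21
= 1 − 0.0092234 = 0.9907766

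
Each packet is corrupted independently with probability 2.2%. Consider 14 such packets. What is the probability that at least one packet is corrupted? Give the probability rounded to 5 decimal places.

P(at least one) = 1 − P(none) = 1 − (1 − 0.022)^14
= 1 − 0.7323926 = 0.2676074

0.26761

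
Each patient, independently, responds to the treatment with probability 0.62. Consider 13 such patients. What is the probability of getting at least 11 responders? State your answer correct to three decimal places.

X ~ Binomial(13, 0.62); P(X ≥ 11) = Σ C(13,k) p^k (1−p)^(13−k) over k:
  k=11: C(13,11)·0.62^11·0.38^2 = 0.05861
  k=12: C(13,12)·0.62^12·0.38^1 = 0.01594
  k=13: C(13,13)·0.62^13·0.38^0 = 0.00200
Total = 0.07655

0.077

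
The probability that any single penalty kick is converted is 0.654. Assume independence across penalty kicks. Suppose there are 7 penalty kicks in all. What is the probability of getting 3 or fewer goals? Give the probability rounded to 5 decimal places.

0.19330

X ~ Binomial(7, 0.654); P(X ≤ 3) = Σ C(7,k) p^k (1−p)^(7−k) over k:
  k=0: C(7,0)·0.654^0·0.346^7 = 0.0005937
  k=1: C(7,1)·0.654^1·0.346^6 = 0.0078548
  k=2: C(7,2)·0.654^2·0.346^5 = 0.0445405
  k=3: C(7,3)·0.654^3·0.346^4 = 0.1403155
Total = 0.1933044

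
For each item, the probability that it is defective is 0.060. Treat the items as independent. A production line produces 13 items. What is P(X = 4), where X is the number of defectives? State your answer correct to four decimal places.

X ~ Binomial(n=13, p=0.06).
P(X=4) = C(13,4) · p^4 · (1−p)^9
= 715 · 1.296e-05 · 0.57299 = 0.005310

0.0053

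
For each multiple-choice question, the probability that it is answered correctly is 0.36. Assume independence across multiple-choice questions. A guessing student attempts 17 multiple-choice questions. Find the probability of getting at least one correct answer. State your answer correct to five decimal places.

P(at least one) = 1 − P(none) = 1 − (1 − 0.36)^17
= 1 − 0.0005071 = 0.9994929

0.99949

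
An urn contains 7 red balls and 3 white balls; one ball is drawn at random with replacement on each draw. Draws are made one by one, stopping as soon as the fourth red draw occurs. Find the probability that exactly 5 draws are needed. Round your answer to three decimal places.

Y = trial on which the fourth success occurs; negative binomial, r=4, p=0.70.
P(Y=5) = C(4,3) · p^4 · (1−p)^1
= 4 · 0.2401 · 0.3 = 0.28812

0.288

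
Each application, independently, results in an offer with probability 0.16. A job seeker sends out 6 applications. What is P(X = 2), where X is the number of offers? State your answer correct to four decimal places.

0.1912

X ~ Binomial(n=6, p=0.16).
P(X=2) = C(6,2) · p^2 · (1−p)^4
= 15 · 0.0256 · 0.49787 = 0.191183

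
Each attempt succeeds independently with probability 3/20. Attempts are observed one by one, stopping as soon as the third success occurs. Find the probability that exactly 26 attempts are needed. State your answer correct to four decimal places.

Y = trial on which the third success occurs; negative binomial, r=3, p=0.15.
P(Y=26) = C(25,2) · p^3 · (1−p)^23
= 300 · 0.003375 · 0.023803 = 0.024101

0.0241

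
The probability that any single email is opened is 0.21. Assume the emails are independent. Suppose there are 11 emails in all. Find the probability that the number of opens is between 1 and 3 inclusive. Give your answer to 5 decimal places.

0.74124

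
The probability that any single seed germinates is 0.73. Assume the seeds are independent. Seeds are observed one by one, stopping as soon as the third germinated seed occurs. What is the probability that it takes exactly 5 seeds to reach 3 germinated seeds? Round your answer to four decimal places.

Y = trial on which the third success occurs; negative binomial, r=3, p=0.73.
P(Y=5) = C(4,2) · p^3 · (1−p)^2
= 6 · 0.38902 · 0.0729 = 0.170156

0.1702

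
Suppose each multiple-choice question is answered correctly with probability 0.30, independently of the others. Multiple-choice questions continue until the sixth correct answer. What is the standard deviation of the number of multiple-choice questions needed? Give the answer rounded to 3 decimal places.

Y = total multiple-choice questions until the sixth success; negative binomial with r=6, p=0.30.
SD(Y) = √[r(1−p)/p²] = √(46.66667) = 6.83130

6.831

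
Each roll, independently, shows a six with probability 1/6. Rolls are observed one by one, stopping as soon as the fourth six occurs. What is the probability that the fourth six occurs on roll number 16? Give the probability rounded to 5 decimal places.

0.03938

Y = trial on which the fourth success occurs; negative binomial, r=4, p=0.166667.
P(Y=16) = C(15,3) · p^4 · (1−p)^12
= 455 · 0.0007716 · 0.11216 = 0.0393760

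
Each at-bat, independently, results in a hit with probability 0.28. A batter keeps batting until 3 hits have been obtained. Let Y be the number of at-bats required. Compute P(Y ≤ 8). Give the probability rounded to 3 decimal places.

Finishing within 8 at-bats ⇔ at least 3 successes in the first 8. With X ~ Binomial(8, 0.28), P(Y ≤ 8) = 1 − P(X ≤ 2).
  k=0: C(8,0)·0.28^0·0.72^8 = 0.07222
  k=1: C(8,1)·0.28^1·0.72^7 = 0.22469
  k=2: C(8,2)·0.28^2·0.72^6 = 0.30582
1 − 0.60273 = 0.39727

0.397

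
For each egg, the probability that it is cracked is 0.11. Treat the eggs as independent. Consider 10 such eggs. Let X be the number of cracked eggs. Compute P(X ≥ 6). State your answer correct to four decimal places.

0.0003

X ~ Binomial(10, 0.11); P(X ≥ 6) = Σ C(10,k) p^k (1−p)^(10−k) over k:
  k=6: C(10,6)·0.11^6·0.89^4 = 0.000233
  k=7: C(10,7)·0.11^7·0.89^3 = 0.000016
  k=8: C(10,8)·0.11^8·0.89^2 = 0.000001
  k=9: C(10,9)·0.11^9·0.89^1 = 0.000000
  k=10: C(10,10)·0.11^10·0.89^0 = 0.000000
Total = 0.000251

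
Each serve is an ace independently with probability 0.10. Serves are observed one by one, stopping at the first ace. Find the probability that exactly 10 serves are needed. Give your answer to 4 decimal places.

0.0387

Geometric (trials to first success), p = 0.10.
P(Y = 10) = (1−p)^9 · p = 0.38742 · 0.10 = 0.038742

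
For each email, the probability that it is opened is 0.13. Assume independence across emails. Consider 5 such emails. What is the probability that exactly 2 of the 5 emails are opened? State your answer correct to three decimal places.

0.111

X ~ Binomial(n=5, p=0.13).
P(X=2) = C(5,2) · p^2 · (1−p)^3
= 10 · 0.0169 · 0.6585 = 0.11129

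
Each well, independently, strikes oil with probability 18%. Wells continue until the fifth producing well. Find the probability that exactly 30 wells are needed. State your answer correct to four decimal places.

Y = trial on which the fifth success occurs; negative binomial, r=5, p=0.18.
P(Y=30) = C(29,4) · p^5 · (1−p)^25
= 23751 · 0.00018896 · 0.007004 = 0.031433

0.0314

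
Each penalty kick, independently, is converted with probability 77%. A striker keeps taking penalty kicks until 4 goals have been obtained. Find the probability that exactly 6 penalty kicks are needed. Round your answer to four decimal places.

0.1860

Y = trial on which the fourth success occurs; negative binomial, r=4, p=0.77.
P(Y=6) = C(5,3) · p^4 · (1−p)^2
= 10 · 0.35153 · 0.0529 = 0.185960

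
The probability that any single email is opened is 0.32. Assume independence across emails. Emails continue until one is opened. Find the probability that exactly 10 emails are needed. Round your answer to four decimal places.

0.0099

Geometric (trials to first success), p = 0.32.
P(Y = 10) = (1−p)^9 · p = 0.031087 · 0.32 = 0.009948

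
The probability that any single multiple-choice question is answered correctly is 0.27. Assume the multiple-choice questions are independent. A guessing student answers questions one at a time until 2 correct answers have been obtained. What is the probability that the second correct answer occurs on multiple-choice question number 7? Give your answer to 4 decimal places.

0.0907

Y = trial on which the second success occurs; negative binomial, r=2, p=0.27.
P(Y=7) = C(6,1) · p^2 · (1−p)^5
= 6 · 0.0729 · 0.20731 = 0.090676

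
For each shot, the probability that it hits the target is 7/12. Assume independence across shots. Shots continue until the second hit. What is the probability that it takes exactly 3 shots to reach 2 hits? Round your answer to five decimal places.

0.28356

Y = trial on which the second success occurs; negative binomial, r=2, p=0.583333.
P(Y=3) = C(2,1) · p^2 · (1−p)^1
= 2 · 0.34028 · 0.41667 = 0.2835648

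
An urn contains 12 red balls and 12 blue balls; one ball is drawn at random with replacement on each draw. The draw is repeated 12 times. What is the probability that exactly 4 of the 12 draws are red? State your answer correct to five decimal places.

0.12085

X ~ Binomial(n=12, p=0.50).
P(X=4) = C(12,4) · p^4 · (1−p)^8
= 495 · 0.0625 · 0.0039062 = 0.1208496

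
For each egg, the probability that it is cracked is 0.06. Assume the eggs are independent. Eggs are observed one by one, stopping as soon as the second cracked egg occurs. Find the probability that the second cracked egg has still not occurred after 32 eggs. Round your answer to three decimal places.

0.420

Needing more than 32 eggs ⇔ fewer than 2 successes in the first 32. With X ~ Binomial(32, 0.06), P(Y > 32) = P(X ≤ 1).
  k=0: C(32,0)·0.06^0·0.94^32 = 0.13807
  k=1: C(32,1)·0.06^1·0.94^31 = 0.28201
P(X ≤ 1) = 0.42008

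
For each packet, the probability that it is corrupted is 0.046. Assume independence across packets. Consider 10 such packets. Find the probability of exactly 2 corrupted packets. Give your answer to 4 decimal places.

0.0653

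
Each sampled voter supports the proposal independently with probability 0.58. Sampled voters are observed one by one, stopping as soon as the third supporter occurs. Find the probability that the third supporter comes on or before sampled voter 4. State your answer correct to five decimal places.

0.44095

Finishing within 4 sampled voters ⇔ at least 3 successes in the first 4. With X ~ Binomial(4, 0.58), P(Y ≤ 4) = 1 − P(X ≤ 2).
  k=0: C(4,0)·0.58^0·0.42^4 = 0.0311170
  k=1: C(4,1)·0.58^1·0.42^3 = 0.1718842
  k=2: C(4,2)·0.58^2·0.42^2 = 0.3560458
1 − 0.5590469 = 0.4409531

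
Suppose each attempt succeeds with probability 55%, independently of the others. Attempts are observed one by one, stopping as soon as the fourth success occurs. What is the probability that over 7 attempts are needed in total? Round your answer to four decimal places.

0.3917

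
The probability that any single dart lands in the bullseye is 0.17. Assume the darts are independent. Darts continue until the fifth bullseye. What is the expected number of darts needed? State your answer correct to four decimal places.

Y = total darts until the fifth success; negative binomial with r=5, p=0.17.
E[Y] = r / p = 5 / 0.17 = 29.411765

29.4118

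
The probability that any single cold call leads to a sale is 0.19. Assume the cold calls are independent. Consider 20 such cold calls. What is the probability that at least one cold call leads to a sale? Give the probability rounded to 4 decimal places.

P(at least one) = 1 − P(none) = 1 − (1 − 0.19)^20
= 1 − 0.014781 = 0.985219

0.9852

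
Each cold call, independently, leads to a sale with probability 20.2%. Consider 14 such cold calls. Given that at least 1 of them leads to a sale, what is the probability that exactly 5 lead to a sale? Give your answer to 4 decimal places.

X ~ Binomial(14, 0.202). Want P(X=5 | X≥1) = P(X=5) / P(X≥1).
P(X=5) = C(14,5)·0.202^5·0.798^9 = 0.088358
P(X≥1) = 1 − 0.042466 = 0.957534
Ratio = 0.088358 / 0.957534 = 0.092277

0.0923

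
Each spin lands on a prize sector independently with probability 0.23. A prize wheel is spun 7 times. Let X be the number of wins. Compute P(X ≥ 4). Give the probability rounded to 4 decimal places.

0.0536

X ~ Binomial(7, 0.23); P(X ≥ 4) = Σ C(7,k) p^k (1−p)^(7−k) over k:
  k=4: C(7,4)·0.23^4·0.77^3 = 0.044715
  k=5: C(7,5)·0.23^5·0.77^2 = 0.008014
  k=6: C(7,6)·0.23^6·0.77^1 = 0.000798
  k=7: C(7,7)·0.23^7·0.77^0 = 0.000034
Total = 0.053561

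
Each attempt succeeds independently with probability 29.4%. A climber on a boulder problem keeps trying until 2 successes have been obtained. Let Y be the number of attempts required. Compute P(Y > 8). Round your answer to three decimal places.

Needing more than 8 attempts ⇔ fewer than 2 successes in the first 8. With X ~ Binomial(8, 0.294), P(Y > 8) = P(X ≤ 1).
  k=0: C(8,0)·0.294^0·0.706^8 = 0.06172
  k=1: C(8,1)·0.294^1·0.706^7 = 0.20562
P(X ≤ 1) = 0.26734

0.267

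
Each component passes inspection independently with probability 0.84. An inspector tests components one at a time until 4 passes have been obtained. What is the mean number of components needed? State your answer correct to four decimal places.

4.7619

Y = total components until the fourth success; negative binomial with r=4, p=0.84.
E[Y] = r / p = 4 / 0.84 = 4.761905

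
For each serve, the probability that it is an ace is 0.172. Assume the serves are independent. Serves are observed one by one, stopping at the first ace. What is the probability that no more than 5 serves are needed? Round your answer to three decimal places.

Y = number of serves to the first success; geometric, p = 0.172.
P(Y ≤ 5) = 1 − (1−p)^5 = 1 − 0.38918 = 0.61082

0.611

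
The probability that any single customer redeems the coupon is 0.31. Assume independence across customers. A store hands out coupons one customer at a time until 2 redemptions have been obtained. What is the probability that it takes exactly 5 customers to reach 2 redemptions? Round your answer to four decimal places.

0.1263

Y = trial on which the second success occurs; negative binomial, r=2, p=0.31.
P(Y=5) = C(4,1) · p^2 · (1−p)^3
= 4 · 0.0961 · 0.32851 = 0.126279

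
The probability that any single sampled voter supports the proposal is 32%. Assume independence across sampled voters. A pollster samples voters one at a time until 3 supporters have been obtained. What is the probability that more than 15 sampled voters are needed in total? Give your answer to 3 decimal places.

0.096

Needing more than 15 sampled voters ⇔ fewer than 3 successes in the first 15. With X ~ Binomial(15, 0.32), P(Y > 15) = P(X ≤ 2).
  k=0: C(15,0)·0.32^0·0.68^15 = 0.00307
  k=1: C(15,1)·0.32^1·0.68^14 = 0.02170
  k=2: C(15,2)·0.32^2·0.68^13 = 0.07147
P(X ≤ 2) = 0.09624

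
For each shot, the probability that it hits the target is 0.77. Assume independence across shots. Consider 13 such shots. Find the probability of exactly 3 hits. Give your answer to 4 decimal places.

0.0001

X ~ Binomial(n=13, p=0.77).
P(X=3) = C(13,3) · p^3 · (1−p)^10
= 286 · 0.45653 · 4.1427e-07 = 0.000054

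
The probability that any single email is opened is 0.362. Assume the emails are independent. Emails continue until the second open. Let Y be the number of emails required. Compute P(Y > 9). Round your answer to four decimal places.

Needing more than 9 emails ⇔ fewer than 2 successes in the first 9. With X ~ Binomial(9, 0.362), P(Y > 9) = P(X ≤ 1).
  k=0: C(9,0)·0.362^0·0.638^9 = 0.017514
  k=1: C(9,1)·0.362^1·0.638^8 = 0.089437
P(X ≤ 1) = 0.106951

0.1070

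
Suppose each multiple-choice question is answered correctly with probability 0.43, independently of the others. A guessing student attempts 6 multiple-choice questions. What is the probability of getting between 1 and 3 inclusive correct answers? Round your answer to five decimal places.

X ~ Binomial(6, 0.43); P(1 ≤ X ≤ 3) = Σ C(6,k) p^k (1−p)^(6−k) over k:
  k=1: C(6,1)·0.43^1·0.57^5 = 0.1552366
  k=2: C(6,2)·0.43^2·0.57^4 = 0.2927707
  k=3: C(6,3)·0.43^3·0.57^3 = 0.2944828
Total = 0.7424900

0.74249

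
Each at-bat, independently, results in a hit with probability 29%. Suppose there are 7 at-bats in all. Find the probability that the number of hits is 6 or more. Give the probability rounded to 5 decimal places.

0.00313

X ~ Binomial(7, 0.29); P(X ≥ 6) = Σ C(7,k) p^k (1−p)^(7−k) over k:
  k=6: C(7,6)·0.29^6·0.71^1 = 0.0029563
  k=7: C(7,7)·0.29^7·0.71^0 = 0.0001725
Total = 0.0031288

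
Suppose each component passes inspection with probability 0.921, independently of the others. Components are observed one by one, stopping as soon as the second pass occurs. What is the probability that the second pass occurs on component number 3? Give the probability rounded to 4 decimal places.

0.1340

Y = trial on which the second success occurs; negative binomial, r=2, p=0.921.
P(Y=3) = C(2,1) · p^2 · (1−p)^1
= 2 · 0.84824 · 0.079 = 0.134022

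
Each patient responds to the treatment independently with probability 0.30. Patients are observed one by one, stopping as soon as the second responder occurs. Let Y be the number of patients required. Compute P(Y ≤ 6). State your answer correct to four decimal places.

0.5798

Finishing within 6 patients ⇔ at least 2 successes in the first 6. With X ~ Binomial(6, 0.30), P(Y ≤ 6) = 1 − P(X ≤ 1).
  k=0: C(6,0)·0.30^0·0.70^6 = 0.117649
  k=1: C(6,1)·0.30^1·0.70^5 = 0.302526
1 − 0.420175 = 0.579825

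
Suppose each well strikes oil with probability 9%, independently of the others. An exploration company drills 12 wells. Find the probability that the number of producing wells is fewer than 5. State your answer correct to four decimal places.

X ~ Binomial(12, 0.09); P(X ≤ 4) = Σ C(12,k) p^k (1−p)^(12−k) over k:
  k=0: C(12,0)·0.09^0·0.91^12 = 0.322475
  k=1: C(12,1)·0.09^1·0.91^11 = 0.382718
  k=2: C(12,2)·0.09^2·0.91^10 = 0.208182
  k=3: C(12,3)·0.09^3·0.91^9 = 0.068631
  k=4: C(12,4)·0.09^4·0.91^8 = 0.015272
Total = 0.997279

0.9973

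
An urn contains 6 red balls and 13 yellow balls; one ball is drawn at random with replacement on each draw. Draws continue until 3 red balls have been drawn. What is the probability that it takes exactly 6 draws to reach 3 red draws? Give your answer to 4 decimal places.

Y = trial on which the third success occurs; negative binomial, r=3, p=0.315789.
P(Y=6) = C(5,2) · p^3 · (1−p)^3
= 10 · 0.031491 · 0.32031 = 0.100870

0.1009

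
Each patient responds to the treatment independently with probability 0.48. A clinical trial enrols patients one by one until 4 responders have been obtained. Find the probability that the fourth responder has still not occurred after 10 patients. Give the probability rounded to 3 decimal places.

0.207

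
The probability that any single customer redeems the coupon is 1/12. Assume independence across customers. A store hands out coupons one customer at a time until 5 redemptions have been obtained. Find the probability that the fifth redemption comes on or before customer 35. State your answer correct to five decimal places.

0.16298

Finishing within 35 customers ⇔ at least 5 successes in the first 35. With X ~ Binomial(35, 0.083333), P(Y ≤ 35) = 1 − P(X ≤ 4).
  k=0: C(35,0)·0.083333^0·0.916667^35 = 0.0475774
  k=1: C(35,1)·0.083333^1·0.916667^34 = 0.1513825
  k=2: C(35,2)·0.083333^2·0.916667^33 = 0.2339548
  k=3: C(35,3)·0.083333^3·0.916667^32 = 0.2339548
  k=4: C(35,4)·0.083333^4·0.916667^31 = 0.1701489
1 − 0.8370184 = 0.1629816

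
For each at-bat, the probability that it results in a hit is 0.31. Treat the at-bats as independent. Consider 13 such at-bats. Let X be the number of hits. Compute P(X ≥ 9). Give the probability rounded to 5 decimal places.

X ~ Binomial(13, 0.31); P(X ≥ 9) = Σ C(13,k) p^k (1−p)^(13−k) over k:
  k=9: C(13,9)·0.31^9·0.69^4 = 0.0042851
  k=10: C(13,10)·0.31^10·0.69^3 = 0.0007701
  k=11: C(13,11)·0.31^11·0.69^2 = 0.0000944
  k=12: C(13,12)·0.31^12·0.69^1 = 0.0000071
  k=13: C(13,13)·0.31^13·0.69^0 = 0.0000002
Total = 0.0051568

0.00516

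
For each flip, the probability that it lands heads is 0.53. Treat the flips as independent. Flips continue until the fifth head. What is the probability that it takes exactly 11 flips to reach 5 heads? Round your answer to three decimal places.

0.095

Y = trial on which the fifth success occurs; negative binomial, r=5, p=0.53.
P(Y=11) = C(10,4) · p^5 · (1−p)^6
= 210 · 0.04182 · 0.010779 = 0.09466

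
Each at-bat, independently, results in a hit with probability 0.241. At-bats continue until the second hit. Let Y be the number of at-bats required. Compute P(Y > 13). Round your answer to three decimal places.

0.142

Needing more than 13 at-bats ⇔ fewer than 2 successes in the first 13. With X ~ Binomial(13, 0.241), P(Y > 13) = P(X ≤ 1).
  k=0: C(13,0)·0.241^0·0.759^13 = 0.02774
  k=1: C(13,1)·0.241^1·0.759^12 = 0.11451
P(X ≤ 1) = 0.14226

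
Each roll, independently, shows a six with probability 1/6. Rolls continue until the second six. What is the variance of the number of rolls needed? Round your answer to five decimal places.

Y = total rolls until the second success; negative binomial with r=2, p=0.166667.
Var(Y) = r(1−p)/p² = 2·0.833333 / 0.166667² = 60.0000000

60.00000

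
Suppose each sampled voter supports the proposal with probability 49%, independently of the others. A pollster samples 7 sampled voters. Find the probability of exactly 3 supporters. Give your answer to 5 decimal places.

0.27857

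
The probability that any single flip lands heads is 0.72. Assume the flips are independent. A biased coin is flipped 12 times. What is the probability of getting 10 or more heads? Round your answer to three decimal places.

X ~ Binomial(12, 0.72); P(X ≥ 10) = Σ C(12,k) p^k (1−p)^(12−k) over k:
  k=10: C(12,10)·0.72^10·0.28^2 = 0.19372
  k=11: C(12,11)·0.72^11·0.28^1 = 0.09057
  k=12: C(12,12)·0.72^12·0.28^0 = 0.01941
Total = 0.30371

0.304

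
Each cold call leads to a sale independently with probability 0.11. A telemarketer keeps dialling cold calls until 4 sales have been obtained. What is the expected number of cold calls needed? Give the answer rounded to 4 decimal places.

36.3636

Y = total cold calls until the fourth success; negative binomial with r=4, p=0.11.
E[Y] = r / p = 4 / 0.11 = 36.363636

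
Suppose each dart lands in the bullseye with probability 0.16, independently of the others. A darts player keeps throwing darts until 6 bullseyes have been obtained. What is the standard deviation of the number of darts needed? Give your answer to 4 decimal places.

Y = total darts until the sixth success; negative binomial with r=6, p=0.16.
SD(Y) = √[r(1−p)/p²] = √(196.875000) = 14.031215

14.0312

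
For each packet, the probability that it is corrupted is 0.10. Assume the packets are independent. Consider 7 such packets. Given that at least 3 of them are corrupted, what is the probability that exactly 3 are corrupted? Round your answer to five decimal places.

0.89382

X ~ Binomial(7, 0.10). Want P(X=3 | X≥3) = P(X=3) / P(X≥3).
P(X=3) = C(7,3)·0.10^3·0.90^4 = 0.0229635
P(X≥3) = 1 − 0.4782969 − 0.3720087 − 0.1240029 = 0.0256915
Ratio = 0.0229635 / 0.0256915 = 0.8938170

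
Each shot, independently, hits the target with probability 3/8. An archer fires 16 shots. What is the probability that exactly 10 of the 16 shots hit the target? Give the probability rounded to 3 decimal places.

0.026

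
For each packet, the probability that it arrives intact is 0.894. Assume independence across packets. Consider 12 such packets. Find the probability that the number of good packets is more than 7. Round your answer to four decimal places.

X ~ Binomial(12, 0.894); P(X ≥ 8) = Σ C(12,k) p^k (1−p)^(12−k) over k:
  k=8: C(12,8)·0.894^8·0.106^4 = 0.025499
  k=9: C(12,9)·0.894^9·0.106^3 = 0.095582
  k=10: C(12,10)·0.894^10·0.106^2 = 0.241842
  k=11: C(12,11)·0.894^11·0.106^1 = 0.370851
  k=12: C(12,12)·0.894^12·0.106^0 = 0.260645
Total = 0.994420

0.9944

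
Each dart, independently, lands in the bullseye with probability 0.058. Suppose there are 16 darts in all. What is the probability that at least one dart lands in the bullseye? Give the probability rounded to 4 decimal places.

0.6156

P(at least one) = 1 − P(none) = 1 − (1 − 0.058)^16
= 1 − 0.384427 = 0.615573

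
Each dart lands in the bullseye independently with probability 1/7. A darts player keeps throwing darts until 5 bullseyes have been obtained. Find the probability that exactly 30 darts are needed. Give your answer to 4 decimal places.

Y = trial on which the fifth success occurs; negative binomial, r=5, p=0.142857.
P(Y=30) = C(29,4) · p^5 · (1−p)^25
= 23751 · 5.9499e-05 · 0.0212 = 0.029959

0.0300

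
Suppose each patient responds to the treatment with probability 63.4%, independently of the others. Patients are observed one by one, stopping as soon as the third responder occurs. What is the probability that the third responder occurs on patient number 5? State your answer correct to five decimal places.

0.20482

Y = trial on which the third success occurs; negative binomial, r=3, p=0.634.
P(Y=5) = C(4,2) · p^3 · (1−p)^2
= 6 · 0.25484 · 0.13396 = 0.2048242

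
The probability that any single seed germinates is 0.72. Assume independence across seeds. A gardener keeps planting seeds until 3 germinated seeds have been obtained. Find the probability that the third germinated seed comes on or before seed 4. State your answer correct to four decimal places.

0.6868

Finishing within 4 seeds ⇔ at least 3 successes in the first 4. With X ~ Binomial(4, 0.72), P(Y ≤ 4) = 1 − P(X ≤ 2).
  k=0: C(4,0)·0.72^0·0.28^4 = 0.006147
  k=1: C(4,1)·0.72^1·0.28^3 = 0.063222
  k=2: C(4,2)·0.72^2·0.28^2 = 0.243855
1 − 0.313224 = 0.686776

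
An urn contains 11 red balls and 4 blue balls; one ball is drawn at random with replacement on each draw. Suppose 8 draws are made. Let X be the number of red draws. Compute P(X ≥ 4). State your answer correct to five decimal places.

X ~ Binomial(8, 0.733333); P(X ≥ 4) = Σ C(8,k) p^k (1−p)^(8−k) over k:
  k=4: C(8,4)·0.733333^4·0.266667^4 = 0.1023714
  k=5: C(8,5)·0.733333^5·0.266667^3 = 0.2252171
  k=6: C(8,6)·0.733333^6·0.266667^2 = 0.3096735
  k=7: C(8,7)·0.733333^7·0.266667^1 = 0.2433149
  k=8: C(8,8)·0.733333^8·0.266667^0 = 0.0836395
Total = 0.9642164

0.96422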